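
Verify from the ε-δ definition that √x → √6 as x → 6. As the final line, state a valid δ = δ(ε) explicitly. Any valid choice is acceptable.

δ = min(6, √6·ε)

Suppose ε > 0. We want δ > 0 such that 0 < |x − 6| < δ implies |√x − √6| < ε.
Rationalise: √x − √6 = (x − 6)/(√x + √6), so |√x − √6| = |x − 6|/(√x + √6).
Restrict δ ≤ 6 so that |x − 6| < 6 forces x > 0, and then √x + √6 > √6.
Hence |√x − √6| < |x − 6|/√6, which is < ε once |x − 6| < √6·ε.
Take δ = min(6, √6·ε). If 0 < |x − 6| < δ then x > 0 and |√x − √6| < |x − 6|/√6 < ε.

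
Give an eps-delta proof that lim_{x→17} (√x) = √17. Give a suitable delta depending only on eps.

delta = min(17, √17·eps)

Let eps > 0 be given. We want delta > 0 such that 0 < |x − 17| < delta implies |√x − √17| < eps.
Rationalise: √x − √17 = (x − 17)/(√x + √17), so |√x − √17| = |x − 17|/(√x + √17).
Restrict delta ≤ 17 so that |x − 17| < 17 forces x > 0, and then √x + √17 > √17.
Hence |√x − √17| < |x − 17|/√17, which is < eps once |x − 17| < √17·eps.
Take delta = min(17, √17·eps). If 0 < |x − 17| < delta then x > 0 and |√x − √17| < |x − 17|/√17 < eps.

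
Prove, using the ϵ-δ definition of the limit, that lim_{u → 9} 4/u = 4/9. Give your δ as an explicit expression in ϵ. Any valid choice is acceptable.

Suppose ϵ > 0. We seek δ > 0 such that 0 < |u − 9| < δ implies |4/u − (4/9)| < ϵ.
|4/u − (4/9)| = 4·|9 − u|/(9·|u|) = 4|u − 9|/(9|u|).
Restrict δ ≤ 9/2. Then |u − 9| < 9/2 gives |u| > 9/2, so 9|u| > 81/2.
Then |4/u − (4/9)| < 4|u − 9|/(81/2), which is < ϵ when |u − 9| < (81/8)ϵ.
Take δ = min(9/2, (81/8)ϵ). Then 0 < |u − 9| < δ gives both |u − 9| < 9/2 and |u − 9| < (81/8)ϵ, so |4/u − (4/9)| < ϵ.

δ = min(9/2, (81/8)ϵ)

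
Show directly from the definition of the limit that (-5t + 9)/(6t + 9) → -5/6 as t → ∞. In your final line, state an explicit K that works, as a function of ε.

K = (11/4)/ε

Fix ε > 0. We seek K > 0 such that t > K implies |(-5t + 9)/(6t + 9) + 5/6| < ε.
(-5t + 9)/(6t + 9) + 5/6 = (6(-5t + 9) − (-5)(6t + 9)) / (6(6t + 9)) = 99/(6(6t + 9)).
For t > 0 we have 6t + 9 > 6t, so |(-5t + 9)/(6t + 9) + 5/6| = 99/(6(6t + 9)) < 99/(6·6t) = (11/4)/t.
Thus |(-5t + 9)/(6t + 9) + 5/6| < ε whenever t > (11/4)/ε.
Take K = (11/4)/ε. If t > K then |(-5t + 9)/(6t + 9) + 5/6| < (11/4)/t < ε.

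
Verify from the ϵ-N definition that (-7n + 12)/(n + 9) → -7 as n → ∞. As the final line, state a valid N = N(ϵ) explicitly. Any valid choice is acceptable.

Fix ϵ > 0. For n ≥ 1, |(-7n + 12)/(n + 9) + 7| = |75|/((n + 9)) = 75/((n + 9)).
Since n + 9 ≥ n for n ≥ 1, this is ≤ 75/(n) = 75/n.
So |(-7n + 12)/(n + 9) + 7| < ϵ whenever n > 75/ϵ.
Take N = 75/ϵ. If n > N then |(-7n + 12)/(n + 9) + 7| ≤ 75/n < ϵ.

N = 75/ϵ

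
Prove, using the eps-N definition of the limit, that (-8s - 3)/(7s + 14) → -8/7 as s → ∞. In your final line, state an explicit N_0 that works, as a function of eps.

N_0 = (13/7)/eps

Fix eps > 0. We seek N_0 > 0 such that s > N_0 implies |(-8s - 3)/(7s + 14) + 8/7| < eps.
(-8s - 3)/(7s + 14) + 8/7 = (7(-8s - 3) − (-8)(7s + 14)) / (7(7s + 14)) = 91/(7(7s + 14)).
For s > 0 we have 7s + 14 > 7s, so |(-8s - 3)/(7s + 14) + 8/7| = 91/(7(7s + 14)) < 91/(7·7s) = (13/7)/s.
Thus |(-8s - 3)/(7s + 14) + 8/7| < eps whenever s > (13/7)/eps.
Take N_0 = (13/7)/eps. If s > N_0 then |(-8s - 3)/(7s + 14) + 8/7| < (13/7)/s < eps.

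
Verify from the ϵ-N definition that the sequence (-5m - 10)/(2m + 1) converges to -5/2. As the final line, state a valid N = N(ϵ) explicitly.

N = (15/4)/ϵ

Let ϵ > 0. For m ≥ 1, |(-5m - 10)/(2m + 1) + 5/2| = |-15|/(2(2m + 1)) = 15/(2(2m + 1)).
Since 2m + 1 ≥ 2m for m ≥ 1, this is ≤ 15/(2·2m) = (15/4)/m.
So |(-5m - 10)/(2m + 1) + 5/2| < ϵ whenever m > (15/4)/ϵ.
Take N = (15/4)/ϵ. If m > N then |(-5m - 10)/(2m + 1) + 5/2| ≤ (15/4)/m < ϵ.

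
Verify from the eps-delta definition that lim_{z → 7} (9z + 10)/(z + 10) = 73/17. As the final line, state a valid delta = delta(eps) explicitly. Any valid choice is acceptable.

Let eps > 0. We want delta > 0 with 0 < |z − 7| < delta ⇒ |(9z + 10)/(z + 10) − (73/17)| < eps.
Combining over a common denominator, (9z + 10)/(z + 10) − (73/17) = [(9z + 10)·17 − 73·(z + 10)] / [17·(z + 10)] = 80(z − 7) / (17(z + 10)).
So |(9z + 10)/(z + 10) − (73/17)| = 80|z − 7| / (17·|z + 10|).
Restrict delta ≤ 17/2. Then |z − 7| < 17/2 gives |z + 10| = |(z − 7) + 17| ≥ 17 − 17/2 = 17/2.
Hence |(9z + 10)/(z + 10) − (73/17)| < 80|z − 7|/(17·(17/2)) = (160/289)|z − 7|, which is < eps once |z − 7| < (289/160)eps.
Take delta = min(17/2, (289/160)eps). Then 0 < |z − 7| < delta forces both bounds, so |(9z + 10)/(z + 10) − (73/17)| < eps.

delta = min(17/2, (289/160)eps)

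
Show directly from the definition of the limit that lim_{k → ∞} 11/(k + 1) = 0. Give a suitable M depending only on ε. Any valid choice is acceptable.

M = 11/ε

Fix ε > 0. For k ≥ 1, |11/(k + 1) − 0| = 11/(k + 1) ≤ 11/k.
We need 11/k < ε, i.e. k > 11/ε.
Take M = 11/ε. If k > M then |11/(k + 1)| ≤ 11/k < ε.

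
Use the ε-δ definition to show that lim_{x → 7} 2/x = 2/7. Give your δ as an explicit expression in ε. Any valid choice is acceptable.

Let ε > 0 be given. We seek δ > 0 such that 0 < |x − 7| < δ implies |2/x − (2/7)| < ε.
|2/x − (2/7)| = 2·|7 − x|/(7·|x|) = 2|x − 7|/(7|x|).
Require δ ≤ 7/2 so that |x| > 7 − 7/2 = 7/2, hence 7|x| > 49/2.
Then |2/x − (2/7)| < 2|x − 7|/(49/2), which is < ε when |x − 7| < (49/4)ε.
Take δ = min(7/2, (49/4)ε). Then 0 < |x − 7| < δ gives both |x − 7| < 7/2 and |x − 7| < (49/4)ε, so |2/x − (2/7)| < ε.

δ = min(7/2, (49/4)ε)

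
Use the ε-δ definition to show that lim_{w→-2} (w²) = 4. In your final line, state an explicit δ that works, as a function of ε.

Let ε > 0. We seek δ > 0 with 0 < |w + 2| < δ ⇒ |w² − 4| < ε.
Factor: w² − 4 = (w + 2)(w - 2), so |w² − 4| = |w + 2|·|w - 2|.
Restrict δ ≤ 1. Then |w + 2| < 1 gives |w| < 3, so by the triangle inequality |w - 2| ≤ 3 + 2 = 5.
Hence |w² − 4| ≤ 5|w + 2|, which is < ε once |w + 2| < ε/5.
Take δ = min(1, ε/5). If 0 < |w + 2| < δ then both bounds hold and |w² − 4| ≤ 5|w + 2| < 5·(ε/5) = ε.

δ = min(1, ε/5)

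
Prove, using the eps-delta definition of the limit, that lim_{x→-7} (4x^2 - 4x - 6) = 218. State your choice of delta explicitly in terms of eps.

delta = min(1, eps/64)

Let eps > 0. We want delta > 0 such that 0 < |x + 7| < delta implies |(4x^2 - 4x - 6) − 218| < eps.
(4x^2 - 4x - 6) − 218 = 4x^2 - 4x - 224 = (x + 7)(4x - 32).
So |(4x^2 - 4x - 6) − 218| = |x + 7|·|4x - 32|.
Require delta ≤ 1. Then |x + 7| < 1 gives |x| < 8, and by the triangle inequality |4x - 32| ≤ 4·8 + 32 = 64.
Hence |(4x^2 - 4x - 6) − 218| ≤ 64|x + 7| < eps provided |x + 7| < eps/64.
Choosing delta = min(1, eps/64) ensures both conditions, hence |(4x^2 - 4x - 6) − 218| < eps.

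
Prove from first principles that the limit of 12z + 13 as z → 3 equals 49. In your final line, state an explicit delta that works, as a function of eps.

delta = eps/12

Let eps > 0 be given. We need delta > 0 so that 0 < |z − 3| < delta implies |(12z + 13) − 49| < eps.
|(12z + 13) − 49| = |12z - 36| = 12|z − 3|.
So 12|z − 3| < eps exactly when |z − 3| < eps/12.
Choosing delta = eps/12 gives |(12z + 13) − 49| = 12|z − 3| < eps whenever |z − 3| < delta.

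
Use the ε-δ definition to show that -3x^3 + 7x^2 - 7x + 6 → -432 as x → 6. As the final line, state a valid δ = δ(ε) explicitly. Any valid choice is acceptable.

δ = min(1, ε/297)

Fix ε > 0. We want δ > 0 such that 0 < |x − 6| < δ implies |(-3x^3 + 7x^2 - 7x + 6) + 432| < ε.
(-3x^3 + 7x^2 - 7x + 6) + 432 = -3x^3 + 7x^2 - 7x + 438 = (x − 6)(-3x^2 - 11x - 73).
So |(-3x^3 + 7x^2 - 7x + 6) + 432| = |x − 6|·|-3x^2 - 11x - 73|.
Assume first that |x − 6| < 1, so |x| < 7. Then |-3x^2 - 11x - 73| ≤ 3·7^2 + 11·7 + 73 = 297.
Hence |(-3x^3 + 7x^2 - 7x + 6) + 432| ≤ 297|x − 6| < ε provided |x − 6| < ε/297.
Take δ = min(1, ε/297). Then 0 < |x − 6| < δ gives both |x − 6| < 1 and |x − 6| < ε/297, so |(-3x^3 + 7x^2 - 7x + 6) + 432| < ε.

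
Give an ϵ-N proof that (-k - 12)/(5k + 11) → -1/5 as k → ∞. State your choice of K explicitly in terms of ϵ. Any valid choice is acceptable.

K = (49/25)/ϵ

Suppose ϵ > 0. For k ≥ 1, |(-k - 12)/(5k + 11) + 1/5| = |-49|/(5(5k + 11)) = 49/(5(5k + 11)).
Since 5k + 11 ≥ 5k for k ≥ 1, this is ≤ 49/(5·5k) = (49/25)/k.
So |(-k - 12)/(5k + 11) + 1/5| < ϵ whenever k > (49/25)/ϵ.
Take K = (49/25)/ϵ. If k > K then |(-k - 12)/(5k + 11) + 1/5| ≤ (49/25)/k < ϵ.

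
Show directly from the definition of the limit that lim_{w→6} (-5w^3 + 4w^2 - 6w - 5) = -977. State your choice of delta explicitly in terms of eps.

Let eps > 0. We want delta > 0 such that 0 < |w − 6| < delta implies |(-5w^3 + 4w^2 - 6w - 5) + 977| < eps.
(-5w^3 + 4w^2 - 6w - 5) + 977 = -5w^3 + 4w^2 - 6w + 972 = (w − 6)(-5w^2 - 26w - 162).
So |(-5w^3 + 4w^2 - 6w - 5) + 977| = |w − 6|·|-5w^2 - 26w - 162|.
Require delta ≤ 2. Then |w − 6| < 2 gives |w| < 8, and by the triangle inequality |-5w^2 - 26w - 162| ≤ 5·8^2 + 26·8 + 162 = 690.
Hence |(-5w^3 + 4w^2 - 6w - 5) + 977| ≤ 690|w − 6| < eps provided |w − 6| < eps/690.
Take delta = min(2, eps/690). Then 0 < |w − 6| < delta gives both |w − 6| < 2 and |w − 6| < eps/690, so |(-5w^3 + 4w^2 - 6w - 5) + 977| < eps.

delta = min(2, eps/690)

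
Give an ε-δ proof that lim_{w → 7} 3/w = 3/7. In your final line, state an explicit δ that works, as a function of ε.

δ = min(7/2, (49/6)ε)

Let ε > 0. We seek δ > 0 such that 0 < |w − 7| < δ implies |3/w − (3/7)| < ε.
|3/w − (3/7)| = 3·|7 − w|/(7·|w|) = 3|w − 7|/(7|w|).
Restrict δ ≤ 7/2. Then |w − 7| < 7/2 gives |w| > 7/2, so 7|w| > 49/2.
Then |3/w − (3/7)| < 3|w − 7|/(49/2), which is < ε when |w − 7| < (49/6)ε.
Take δ = min(7/2, (49/6)ε). Then 0 < |w − 7| < δ gives both |w − 7| < 7/2 and |w − 7| < (49/6)ε, so |3/w − (3/7)| < ε.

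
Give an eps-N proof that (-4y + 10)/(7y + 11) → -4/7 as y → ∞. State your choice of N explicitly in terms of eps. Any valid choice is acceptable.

N = (114/49)/eps

Fix eps > 0. We seek N > 0 such that y > N implies |(-4y + 10)/(7y + 11) + 4/7| < eps.
(-4y + 10)/(7y + 11) + 4/7 = (7(-4y + 10) − (-4)(7y + 11)) / (7(7y + 11)) = 114/(7(7y + 11)).
For y > 0 we have 7y + 11 > 7y, so |(-4y + 10)/(7y + 11) + 4/7| = 114/(7(7y + 11)) < 114/(7·7y) = (114/49)/y.
Thus |(-4y + 10)/(7y + 11) + 4/7| < eps whenever y > (114/49)/eps.
Take N = (114/49)/eps. If y > N then |(-4y + 10)/(7y + 11) + 4/7| < (114/49)/y < eps.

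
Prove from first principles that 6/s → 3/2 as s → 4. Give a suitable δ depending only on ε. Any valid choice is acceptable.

δ = min(2, (4/3)ε)

Fix ε > 0. We seek δ > 0 such that 0 < |s − 4| < δ implies |6/s − (3/2)| < ε.
|6/s − (3/2)| = 6·|4 − s|/(4·|s|) = 6|s − 4|/(4|s|).
Restrict δ ≤ 2. Then |s − 4| < 2 gives |s| > 2, so 4|s| > 8.
Then |6/s − (3/2)| < 6|s − 4|/8, which is < ε when |s − 4| < (4/3)ε.
Take δ = min(2, (4/3)ε). Then 0 < |s − 4| < δ gives both |s − 4| < 2 and |s − 4| < (4/3)ε, so |6/s − (3/2)| < ε.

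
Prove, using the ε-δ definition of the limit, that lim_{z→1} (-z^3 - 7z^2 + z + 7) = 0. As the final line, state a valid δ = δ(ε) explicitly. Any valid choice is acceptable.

δ = min(1, ε/27)

Let ε > 0. We want δ > 0 such that 0 < |z − 1| < δ implies |(-z^3 - 7z^2 + z + 7)| < ε.
(-z^3 - 7z^2 + z + 7) = -z^3 - 7z^2 + z + 7 = (z − 1)(-z^2 - 8z - 7).
So |(-z^3 - 7z^2 + z + 7)| = |z − 1|·|-z^2 - 8z - 7|.
Require δ ≤ 1. Then |z − 1| < 1 gives |z| < 2, and by the triangle inequality |-z^2 - 8z - 7| ≤ 2^2 + 8·2 + 7 = 27.
Hence |(-z^3 - 7z^2 + z + 7)| ≤ 27|z − 1| < ε provided |z − 1| < ε/27.
Choosing δ = min(1, ε/27) ensures both conditions, hence |(-z^3 - 7z^2 + z + 7)| < ε.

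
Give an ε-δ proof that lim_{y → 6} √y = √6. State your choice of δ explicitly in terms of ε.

δ = min(6, √6·ε)

Let ε > 0. We want δ > 0 such that 0 < |y − 6| < δ implies |√y − √6| < ε.
Rationalise: √y − √6 = (y − 6)/(√y + √6), so |√y − √6| = |y − 6|/(√y + √6).
Restrict δ ≤ 6 so that |y − 6| < 6 forces y > 0, and then √y + √6 > √6.
Hence |√y − √6| < |y − 6|/√6, which is < ε once |y − 6| < √6·ε.
Take δ = min(6, √6·ε). If 0 < |y − 6| < δ then y > 0 and |√y − √6| < |y − 6|/√6 < ε.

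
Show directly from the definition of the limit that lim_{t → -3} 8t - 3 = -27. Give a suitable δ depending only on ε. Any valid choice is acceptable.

Suppose ε > 0. We need δ > 0 so that 0 < |t + 3| < δ implies |(8t - 3) + 27| < ε.
|(8t - 3) + 27| = |8t + 24| = 8|t + 3|.
So 8|t + 3| < ε exactly when |t + 3| < ε/8.
Choosing δ = ε/8 gives |(8t - 3) + 27| = 8|t + 3| < ε whenever |t + 3| < δ.

δ = ε/8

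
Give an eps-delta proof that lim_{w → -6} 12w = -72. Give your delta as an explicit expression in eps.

Let eps > 0. We need delta > 0 so that 0 < |w + 6| < delta implies |(12w) + 72| < eps.
|(12w) + 72| = |12w + 72| = 12|w + 6|.
So 12|w + 6| < eps exactly when |w + 6| < eps/12.
Choosing delta = eps/12 gives |(12w) + 72| = 12|w + 6| < eps whenever |w + 6| < delta.

delta = eps/12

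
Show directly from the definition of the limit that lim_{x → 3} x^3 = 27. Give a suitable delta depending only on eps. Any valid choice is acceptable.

delta = min(1, eps/37)

Fix eps > 0. We seek delta > 0 with 0 < |x − 3| < delta ⇒ |x^3 − 27| < eps.
Factor: x^3 − 27 = (x − 3)(x^2 + 3x + 9), so |x^3 − 27| = |x − 3|·|x^2 + 3x + 9|.
Impose delta ≤ 1 so that |x| < 4; then |x^2 + 3x + 9| ≤ 37.
Hence |x^3 − 27| ≤ 37|x − 3|, which is < eps once |x − 3| < eps/37.
Take delta = min(1, eps/37). If 0 < |x − 3| < delta then both bounds hold and |x^3 − 27| ≤ 37|x − 3| < 37·(eps/37) = eps.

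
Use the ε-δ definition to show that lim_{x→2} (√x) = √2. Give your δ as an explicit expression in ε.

δ = min(2, √2·ε)

Fix ε > 0. We want δ > 0 such that 0 < |x − 2| < δ implies |√x − √2| < ε.
Rationalise: √x − √2 = (x − 2)/(√x + √2), so |√x − √2| = |x − 2|/(√x + √2).
Restrict δ ≤ 2 so that |x − 2| < 2 forces x > 0, and then √x + √2 > √2.
Hence |√x − √2| < |x − 2|/√2, which is < ε once |x − 2| < √2·ε.
Take δ = min(2, √2·ε). If 0 < |x − 2| < δ then x > 0 and |√x − √2| < |x − 2|/√2 < ε.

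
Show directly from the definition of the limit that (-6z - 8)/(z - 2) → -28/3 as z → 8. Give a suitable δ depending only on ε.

δ = min(3, (9/10)ε)

Let ε > 0. We want δ > 0 with 0 < |z − 8| < δ ⇒ |(-6z - 8)/(z - 2) + 28/3| < ε.
Combining over a common denominator, (-6z - 8)/(z - 2) + 28/3 = [(-6z - 8)·6 − (-56)·(z - 2)] / [6·(z - 2)] = 20(z − 8) / (6(z - 2)).
So |(-6z - 8)/(z - 2) + 28/3| = 20|z − 8| / (6·|z − 2|).
Restrict δ ≤ 3. Then |z − 8| < 3 gives |z − 2| = |(z − 8) + 6| ≥ 6 − 3 = 3.
Hence |(-6z - 8)/(z - 2) + 28/3| < 20|z − 8|/(6·3) = (10/9)|z − 8|, which is < ε once |z − 8| < (9/10)ε.
Take δ = min(3, (9/10)ε). Then 0 < |z − 8| < δ forces both bounds, so |(-6z - 8)/(z - 2) + 28/3| < ε.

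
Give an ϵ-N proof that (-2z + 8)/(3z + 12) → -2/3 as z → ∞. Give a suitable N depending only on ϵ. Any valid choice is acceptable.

Fix ϵ > 0. We seek N > 0 such that z > N implies |(-2z + 8)/(3z + 12) + 2/3| < ϵ.
(-2z + 8)/(3z + 12) + 2/3 = (3(-2z + 8) − (-2)(3z + 12)) / (3(3z + 12)) = 48/(3(3z + 12)).
For z > 0 we have 3z + 12 > 3z, so |(-2z + 8)/(3z + 12) + 2/3| = 48/(3(3z + 12)) < 48/(3·3z) = (16/3)/z.
Thus |(-2z + 8)/(3z + 12) + 2/3| < ϵ whenever z > (16/3)/ϵ.
Take N = (16/3)/ϵ. If z > N then |(-2z + 8)/(3z + 12) + 2/3| < (16/3)/z < ϵ.

N = (16/3)/ϵ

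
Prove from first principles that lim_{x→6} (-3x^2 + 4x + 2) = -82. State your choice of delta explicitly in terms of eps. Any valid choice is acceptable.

delta = min(1, eps/35)

Let eps > 0. We want delta > 0 such that 0 < |x − 6| < delta implies |(-3x^2 + 4x + 2) + 82| < eps.
(-3x^2 + 4x + 2) + 82 = -3x^2 + 4x + 84 = (x − 6)(-3x - 14).
So |(-3x^2 + 4x + 2) + 82| = |x − 6|·|-3x - 14|.
Assume first that |x − 6| < 1, so |x| < 7. Then |-3x - 14| ≤ 3·7 + 14 = 35.
Hence |(-3x^2 + 4x + 2) + 82| ≤ 35|x − 6| < eps provided |x − 6| < eps/35.
Choosing delta = min(1, eps/35) ensures both conditions, hence |(-3x^2 + 4x + 2) + 82| < eps.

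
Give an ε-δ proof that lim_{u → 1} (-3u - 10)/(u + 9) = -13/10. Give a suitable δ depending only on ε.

δ = min(5, (50/17)ε)

Fix ε > 0. We want δ > 0 with 0 < |u − 1| < δ ⇒ |(-3u - 10)/(u + 9) + 13/10| < ε.
Combining over a common denominator, (-3u - 10)/(u + 9) + 13/10 = [(-3u - 10)·10 − (-13)·(u + 9)] / [10·(u + 9)] = -17(u − 1) / (10(u + 9)).
So |(-3u - 10)/(u + 9) + 13/10| = 17|u − 1| / (10·|u + 9|).
Restrict δ ≤ 5. Then |u − 1| < 5 gives |u + 9| = |(u − 1) + 10| ≥ 10 − 5 = 5.
Hence |(-3u - 10)/(u + 9) + 13/10| < 17|u − 1|/(10·5) = (17/50)|u − 1|, which is < ε once |u − 1| < (50/17)ε.
Take δ = min(5, (50/17)ε). Then 0 < |u − 1| < δ forces both bounds, so |(-3u - 10)/(u + 9) + 13/10| < ε.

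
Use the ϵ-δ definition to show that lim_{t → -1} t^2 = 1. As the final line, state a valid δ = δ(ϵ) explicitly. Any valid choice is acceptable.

Fix ϵ > 0. We seek δ > 0 with 0 < |t + 1| < δ ⇒ |t^2 − 1| < ϵ.
Factor: t^2 − 1 = (t + 1)(t - 1), so |t^2 − 1| = |t + 1|·|t - 1|.
Restrict δ ≤ 1. Then |t + 1| < 1 gives |t| < 2, so by the triangle inequality |t - 1| ≤ 2 + 1 = 3.
Hence |t^2 − 1| ≤ 3|t + 1|, which is < ϵ once |t + 1| < ϵ/3.
Take δ = min(1, ϵ/3). If 0 < |t + 1| < δ then both bounds hold and |t^2 − 1| ≤ 3|t + 1| < 3·(ϵ/3) = ϵ.

δ = min(1, ϵ/3)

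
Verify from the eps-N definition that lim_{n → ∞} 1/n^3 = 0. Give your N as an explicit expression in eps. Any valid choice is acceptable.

N = (1/eps)^{1/3}

Let eps > 0. For n ≥ 1, |1/n^3 − 0| = 1/n^3.
1/n^3 < eps ⇔ n^3 > 1/eps ⇔ n > (1/eps)^{1/3}.
Take N = (1/eps)^{1/3}. Then n > N implies 1/n^3 < eps.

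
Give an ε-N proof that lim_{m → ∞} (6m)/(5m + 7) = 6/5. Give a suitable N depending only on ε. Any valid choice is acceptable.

N = (42/25)/ε

Let ε > 0. For m ≥ 1, |(6m)/(5m + 7) − (6/5)| = |-42|/(5(5m + 7)) = 42/(5(5m + 7)).
Since 5m + 7 ≥ 5m for m ≥ 1, this is ≤ 42/(5·5m) = (42/25)/m.
So |(6m)/(5m + 7) − (6/5)| < ε whenever m > (42/25)/ε.
Take N = (42/25)/ε. If m > N then |(6m)/(5m + 7) − (6/5)| ≤ (42/25)/m < ε.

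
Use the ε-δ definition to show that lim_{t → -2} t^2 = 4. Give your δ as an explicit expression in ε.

Suppose ε > 0. We seek δ > 0 with 0 < |t + 2| < δ ⇒ |t^2 − 4| < ε.
Factor: t^2 − 4 = (t + 2)(t - 2), so |t^2 − 4| = |t + 2|·|t - 2|.
Impose δ ≤ 1 so that |t| < 3; then |t - 2| ≤ 5.
Hence |t^2 − 4| ≤ 5|t + 2|, which is < ε once |t + 2| < ε/5.
Take δ = min(1, ε/5). If 0 < |t + 2| < δ then both bounds hold and |t^2 − 4| ≤ 5|t + 2| < 5·(ε/5) = ε.

δ = min(1, ε/5)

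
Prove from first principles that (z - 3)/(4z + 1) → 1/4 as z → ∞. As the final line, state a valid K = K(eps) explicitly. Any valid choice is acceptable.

K = (13/16)/eps

Suppose eps > 0. We seek K > 0 such that z > K implies |(z - 3)/(4z + 1) − (1/4)| < eps.
(z - 3)/(4z + 1) − (1/4) = (4(z - 3) − (4z + 1)) / (4(4z + 1)) = -13/(4(4z + 1)).
For z > 0 we have 4z + 1 > 4z, so |(z - 3)/(4z + 1) − (1/4)| = 13/(4(4z + 1)) < 13/(4·4z) = (13/16)/z.
Thus |(z - 3)/(4z + 1) − (1/4)| < eps whenever z > (13/16)/eps.
Take K = (13/16)/eps. If z > K then |(z - 3)/(4z + 1) − (1/4)| < (13/16)/z < eps.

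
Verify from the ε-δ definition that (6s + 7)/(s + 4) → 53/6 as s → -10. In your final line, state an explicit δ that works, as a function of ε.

δ = min(3, (18/17)ε)

Let ε > 0 be given. We want δ > 0 with 0 < |s + 10| < δ ⇒ |(6s + 7)/(s + 4) − (53/6)| < ε.
Combining over a common denominator, (6s + 7)/(s + 4) − (53/6) = [(6s + 7)·(-6) − (-53)·(s + 4)] / [(-6)·(s + 4)] = 17(s + 10) / ((-6)(s + 4)).
So |(6s + 7)/(s + 4) − (53/6)| = 17|s + 10| / (6·|s + 4|).
Restrict δ ≤ 3. Then |s + 10| < 3 gives |s + 4| = |(s + 10) + (-6)| ≥ 6 − 3 = 3.
Hence |(6s + 7)/(s + 4) − (53/6)| < 17|s + 10|/(6·3) = (17/18)|s + 10|, which is < ε once |s + 10| < (18/17)ε.
Take δ = min(3, (18/17)ε). Then 0 < |s + 10| < δ forces both bounds, so |(6s + 7)/(s + 4) − (53/6)| < ε.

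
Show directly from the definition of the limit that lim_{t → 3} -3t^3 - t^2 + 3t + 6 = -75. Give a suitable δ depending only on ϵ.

δ = min(2, ϵ/152)

Fix ϵ > 0. We want δ > 0 such that 0 < |t − 3| < δ implies |(-3t^3 - t^2 + 3t + 6) + 75| < ϵ.
(-3t^3 - t^2 + 3t + 6) + 75 = -3t^3 - t^2 + 3t + 81 = (t − 3)(-3t^2 - 10t - 27).
So |(-3t^3 - t^2 + 3t + 6) + 75| = |t − 3|·|-3t^2 - 10t - 27|.
Require δ ≤ 2. Then |t − 3| < 2 gives |t| < 5, and by the triangle inequality |-3t^2 - 10t - 27| ≤ 3·5^2 + 10·5 + 27 = 152.
Hence |(-3t^3 - t^2 + 3t + 6) + 75| ≤ 152|t − 3| < ϵ provided |t − 3| < ϵ/152.
Choosing δ = min(2, ϵ/152) ensures both conditions, hence |(-3t^3 - t^2 + 3t + 6) + 75| < ϵ.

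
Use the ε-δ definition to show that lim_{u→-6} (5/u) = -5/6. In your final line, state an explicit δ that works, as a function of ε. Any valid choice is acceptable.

δ = min(3, (18/5)ε)

Let ε > 0. We seek δ > 0 such that 0 < |u + 6| < δ implies |5/u + 5/6| < ε.
|5/u + 5/6| = 5·|-6 − u|/(6·|u|) = 5|u + 6|/(6|u|).
Require δ ≤ 3 so that |u| > 6 − 3 = 3, hence 6|u| > 18.
Then |5/u + 5/6| < 5|u + 6|/18, which is < ε when |u + 6| < (18/5)ε.
Take δ = min(3, (18/5)ε). Then 0 < |u + 6| < δ gives both |u + 6| < 3 and |u + 6| < (18/5)ε, so |5/u + 5/6| < ε.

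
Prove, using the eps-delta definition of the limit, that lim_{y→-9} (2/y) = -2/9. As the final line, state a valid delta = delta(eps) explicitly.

delta = min(9/2, (81/4)eps)

Fix eps > 0. We seek delta > 0 such that 0 < |y + 9| < delta implies |2/y + 2/9| < eps.
|2/y + 2/9| = 2·|-9 − y|/(9·|y|) = 2|y + 9|/(9|y|).
Require delta ≤ 9/2 so that |y| > 9 − 9/2 = 9/2, hence 9|y| > 81/2.
Then |2/y + 2/9| < 2|y + 9|/(81/2), which is < eps when |y + 9| < (81/4)eps.
Take delta = min(9/2, (81/4)eps). Then 0 < |y + 9| < delta gives both |y + 9| < 9/2 and |y + 9| < (81/4)eps, so |2/y + 2/9| < eps.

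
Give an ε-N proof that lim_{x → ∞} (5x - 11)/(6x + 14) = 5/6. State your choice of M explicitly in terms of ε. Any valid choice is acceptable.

M = (34/9)/ε

Let ε > 0. We seek M > 0 such that x > M implies |(5x - 11)/(6x + 14) − (5/6)| < ε.
(5x - 11)/(6x + 14) − (5/6) = (6(5x - 11) − 5(6x + 14)) / (6(6x + 14)) = -136/(6(6x + 14)).
For x > 0 we have 6x + 14 > 6x, so |(5x - 11)/(6x + 14) − (5/6)| = 136/(6(6x + 14)) < 136/(6·6x) = (34/9)/x.
Thus |(5x - 11)/(6x + 14) − (5/6)| < ε whenever x > (34/9)/ε.
Take M = (34/9)/ε. If x > M then |(5x - 11)/(6x + 14) − (5/6)| < (34/9)/x < ε.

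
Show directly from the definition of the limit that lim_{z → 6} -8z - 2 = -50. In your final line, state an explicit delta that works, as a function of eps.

delta = eps/8

Let eps > 0. We need delta > 0 so that 0 < |z − 6| < delta implies |(-8z - 2) + 50| < eps.
Since (-8z - 2) + 50 = -8(z − 6), we have |(-8z - 2) + 50| = 8|z − 6|.
So 8|z − 6| < eps exactly when |z − 6| < eps/8.
Take delta = eps/8. If 0 < |z − 6| < delta then |(-8z - 2) + 50| = 8|z − 6| < 8·(eps/8) = eps.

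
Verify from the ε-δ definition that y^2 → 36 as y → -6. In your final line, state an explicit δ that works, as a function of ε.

δ = min(2, ε/14)

Let ε > 0. We seek δ > 0 with 0 < |y + 6| < δ ⇒ |y^2 − 36| < ε.
Factor: y^2 − 36 = (y + 6)(y - 6), so |y^2 − 36| = |y + 6|·|y - 6|.
Impose δ ≤ 2 so that |y| < 8; then |y - 6| ≤ 14.
Hence |y^2 − 36| ≤ 14|y + 6|, which is < ε once |y + 6| < ε/14.
Take δ = min(2, ε/14). If 0 < |y + 6| < δ then both bounds hold and |y^2 − 36| ≤ 14|y + 6| < 14·(ε/14) = ε.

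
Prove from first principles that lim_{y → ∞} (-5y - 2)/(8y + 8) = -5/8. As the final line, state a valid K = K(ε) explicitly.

K = (3/8)/ε

Let ε > 0 be given. We seek K > 0 such that y > K implies |(-5y - 2)/(8y + 8) + 5/8| < ε.
(-5y - 2)/(8y + 8) + 5/8 = (8(-5y - 2) − (-5)(8y + 8)) / (8(8y + 8)) = 24/(8(8y + 8)).
For y > 0 we have 8y + 8 > 8y, so |(-5y - 2)/(8y + 8) + 5/8| = 24/(8(8y + 8)) < 24/(8·8y) = (3/8)/y.
Thus |(-5y - 2)/(8y + 8) + 5/8| < ε whenever y > (3/8)/ε.
Take K = (3/8)/ε. If y > K then |(-5y - 2)/(8y + 8) + 5/8| < (3/8)/y < ε.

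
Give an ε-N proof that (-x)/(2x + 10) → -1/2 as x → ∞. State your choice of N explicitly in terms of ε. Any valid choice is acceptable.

N = (5/2)/ε

Fix ε > 0. We seek N > 0 such that x > N implies |(-x)/(2x + 10) + 1/2| < ε.
(-x)/(2x + 10) + 1/2 = (2(-x) − (-1)(2x + 10)) / (2(2x + 10)) = 10/(2(2x + 10)).
For x > 0 we have 2x + 10 > 2x, so |(-x)/(2x + 10) + 1/2| = 10/(2(2x + 10)) < 10/(2·2x) = (5/2)/x.
Thus |(-x)/(2x + 10) + 1/2| < ε whenever x > (5/2)/ε.
Take N = (5/2)/ε. If x > N then |(-x)/(2x + 10) + 1/2| < (5/2)/x < ε.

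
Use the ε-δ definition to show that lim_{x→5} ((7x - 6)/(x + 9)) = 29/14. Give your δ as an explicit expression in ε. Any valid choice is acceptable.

Fix ε > 0. We want δ > 0 with 0 < |x − 5| < δ ⇒ |(7x - 6)/(x + 9) − (29/14)| < ε.
Combining over a common denominator, (7x - 6)/(x + 9) − (29/14) = [(7x - 6)·14 − 29·(x + 9)] / [14·(x + 9)] = 69(x − 5) / (14(x + 9)).
So |(7x - 6)/(x + 9) − (29/14)| = 69|x − 5| / (14·|x + 9|).
Restrict δ ≤ 7. Then |x − 5| < 7 gives |x + 9| = |(x − 5) + 14| ≥ 14 − 7 = 7.
Hence |(7x - 6)/(x + 9) − (29/14)| < 69|x − 5|/(14·7) = (69/98)|x − 5|, which is < ε once |x − 5| < (98/69)ε.
Take δ = min(7, (98/69)ε). Then 0 < |x − 5| < δ forces both bounds, so |(7x - 6)/(x + 9) − (29/14)| < ε.

δ = min(7, (98/69)ε)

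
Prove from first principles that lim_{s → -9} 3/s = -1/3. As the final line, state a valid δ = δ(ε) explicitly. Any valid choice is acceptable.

Suppose ε > 0. We seek δ > 0 such that 0 < |s + 9| < δ implies |3/s + 1/3| < ε.
|3/s + 1/3| = 3·|-9 − s|/(9·|s|) = 3|s + 9|/(9|s|).
Restrict δ ≤ 9/2. Then |s + 9| < 9/2 gives |s| > 9/2, so 9|s| > 81/2.
Then |3/s + 1/3| < 3|s + 9|/(81/2), which is < ε when |s + 9| < (27/2)ε.
Take δ = min(9/2, (27/2)ε). Then 0 < |s + 9| < δ gives both |s + 9| < 9/2 and |s + 9| < (27/2)ε, so |3/s + 1/3| < ε.

δ = min(9/2, (27/2)ε)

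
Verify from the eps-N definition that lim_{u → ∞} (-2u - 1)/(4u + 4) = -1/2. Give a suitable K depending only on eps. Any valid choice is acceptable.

Suppose eps > 0. We seek K > 0 such that u > K implies |(-2u - 1)/(4u + 4) + 1/2| < eps.
(-2u - 1)/(4u + 4) + 1/2 = (4(-2u - 1) − (-2)(4u + 4)) / (4(4u + 4)) = 4/(4(4u + 4)).
For u > 0 we have 4u + 4 > 4u, so |(-2u - 1)/(4u + 4) + 1/2| = 4/(4(4u + 4)) < 4/(4·4u) = (1/4)/u.
Thus |(-2u - 1)/(4u + 4) + 1/2| < eps whenever u > (1/4)/eps.
Take K = (1/4)/eps. If u > K then |(-2u - 1)/(4u + 4) + 1/2| < (1/4)/u < eps.

K = (1/4)/eps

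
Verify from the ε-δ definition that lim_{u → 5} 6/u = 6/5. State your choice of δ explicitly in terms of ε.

Fix ε > 0. We seek δ > 0 such that 0 < |u − 5| < δ implies |6/u − (6/5)| < ε.
|6/u − (6/5)| = 6·|5 − u|/(5·|u|) = 6|u − 5|/(5|u|).
Restrict δ ≤ 5/2. Then |u − 5| < 5/2 gives |u| > 5/2, so 5|u| > 25/2.
Then |6/u − (6/5)| < 6|u − 5|/(25/2), which is < ε when |u − 5| < (25/12)ε.
Take δ = min(5/2, (25/12)ε). Then 0 < |u − 5| < δ gives both |u − 5| < 5/2 and |u − 5| < (25/12)ε, so |6/u − (6/5)| < ε.

δ = min(5/2, (25/12)ε)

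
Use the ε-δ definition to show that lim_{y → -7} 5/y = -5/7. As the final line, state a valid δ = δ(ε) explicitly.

Let ε > 0. We seek δ > 0 such that 0 < |y + 7| < δ implies |5/y + 5/7| < ε.
|5/y + 5/7| = 5·|-7 − y|/(7·|y|) = 5|y + 7|/(7|y|).
Require δ ≤ 7/2 so that |y| > 7 − 7/2 = 7/2, hence 7|y| > 49/2.
Then |5/y + 5/7| < 5|y + 7|/(49/2), which is < ε when |y + 7| < (49/10)ε.
Take δ = min(7/2, (49/10)ε). Then 0 < |y + 7| < δ gives both |y + 7| < 7/2 and |y + 7| < (49/10)ε, so |5/y + 5/7| < ε.

δ = min(7/2, (49/10)ε)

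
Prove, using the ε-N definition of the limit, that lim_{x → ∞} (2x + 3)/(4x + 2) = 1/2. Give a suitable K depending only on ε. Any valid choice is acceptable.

K = (1/2)/ε

Let ε > 0 be given. We seek K > 0 such that x > K implies |(2x + 3)/(4x + 2) − (1/2)| < ε.
(2x + 3)/(4x + 2) − (1/2) = (4(2x + 3) − 2(4x + 2)) / (4(4x + 2)) = 8/(4(4x + 2)).
For x > 0 we have 4x + 2 > 4x, so |(2x + 3)/(4x + 2) − (1/2)| = 8/(4(4x + 2)) < 8/(4·4x) = (1/2)/x.
Thus |(2x + 3)/(4x + 2) − (1/2)| < ε whenever x > (1/2)/ε.
Take K = (1/2)/ε. If x > K then |(2x + 3)/(4x + 2) − (1/2)| < (1/2)/x < ε.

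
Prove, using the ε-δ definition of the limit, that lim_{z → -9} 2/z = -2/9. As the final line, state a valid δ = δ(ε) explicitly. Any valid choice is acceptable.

Let ε > 0 be given. We seek δ > 0 such that 0 < |z + 9| < δ implies |2/z + 2/9| < ε.
|2/z + 2/9| = 2·|-9 − z|/(9·|z|) = 2|z + 9|/(9|z|).
Require δ ≤ 9/2 so that |z| > 9 − 9/2 = 9/2, hence 9|z| > 81/2.
Then |2/z + 2/9| < 2|z + 9|/(81/2), which is < ε when |z + 9| < (81/4)ε.
Take δ = min(9/2, (81/4)ε). Then 0 < |z + 9| < δ gives both |z + 9| < 9/2 and |z + 9| < (81/4)ε, so |2/z + 2/9| < ε.

δ = min(9/2, (81/4)ε)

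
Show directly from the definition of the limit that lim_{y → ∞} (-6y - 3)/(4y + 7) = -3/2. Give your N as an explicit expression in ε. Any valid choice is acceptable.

N = (15/8)/ε

Let ε > 0 be given. We seek N > 0 such that y > N implies |(-6y - 3)/(4y + 7) + 3/2| < ε.
(-6y - 3)/(4y + 7) + 3/2 = (4(-6y - 3) − (-6)(4y + 7)) / (4(4y + 7)) = 30/(4(4y + 7)).
For y > 0 we have 4y + 7 > 4y, so |(-6y - 3)/(4y + 7) + 3/2| = 30/(4(4y + 7)) < 30/(4·4y) = (15/8)/y.
Thus |(-6y - 3)/(4y + 7) + 3/2| < ε whenever y > (15/8)/ε.
Take N = (15/8)/ε. If y > N then |(-6y - 3)/(4y + 7) + 3/2| < (15/8)/y < ε.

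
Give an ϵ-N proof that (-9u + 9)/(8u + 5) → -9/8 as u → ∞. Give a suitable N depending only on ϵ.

Let ϵ > 0. We seek N > 0 such that u > N implies |(-9u + 9)/(8u + 5) + 9/8| < ϵ.
(-9u + 9)/(8u + 5) + 9/8 = (8(-9u + 9) − (-9)(8u + 5)) / (8(8u + 5)) = 117/(8(8u + 5)).
For u > 0 we have 8u + 5 > 8u, so |(-9u + 9)/(8u + 5) + 9/8| = 117/(8(8u + 5)) < 117/(8·8u) = (117/64)/u.
Thus |(-9u + 9)/(8u + 5) + 9/8| < ϵ whenever u > (117/64)/ϵ.
Take N = (117/64)/ϵ. If u > N then |(-9u + 9)/(8u + 5) + 9/8| < (117/64)/u < ϵ.

N = (117/64)/ϵ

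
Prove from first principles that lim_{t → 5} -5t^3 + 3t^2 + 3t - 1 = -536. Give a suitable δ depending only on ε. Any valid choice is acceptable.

Suppose ε > 0. We want δ > 0 such that 0 < |t − 5| < δ implies |(-5t^3 + 3t^2 + 3t - 1) + 536| < ε.
(-5t^3 + 3t^2 + 3t - 1) + 536 = -5t^3 + 3t^2 + 3t + 535 = (t − 5)(-5t^2 - 22t - 107).
So |(-5t^3 + 3t^2 + 3t - 1) + 536| = |t − 5|·|-5t^2 - 22t - 107|.
Assume first that |t − 5| < 2, so |t| < 7. Then |-5t^2 - 22t - 107| ≤ 5·7^2 + 22·7 + 107 = 506.
Hence |(-5t^3 + 3t^2 + 3t - 1) + 536| ≤ 506|t − 5| < ε provided |t − 5| < ε/506.
Choosing δ = min(2, ε/506) ensures both conditions, hence |(-5t^3 + 3t^2 + 3t - 1) + 536| < ε.

δ = min(2, ε/506)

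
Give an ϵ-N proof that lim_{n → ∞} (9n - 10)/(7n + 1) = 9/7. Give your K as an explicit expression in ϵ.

K = (79/49)/ϵ

Suppose ϵ > 0. For n ≥ 1, |(9n - 10)/(7n + 1) − (9/7)| = |-79|/(7(7n + 1)) = 79/(7(7n + 1)).
Since 7n + 1 ≥ 7n for n ≥ 1, this is ≤ 79/(7·7n) = (79/49)/n.
So |(9n - 10)/(7n + 1) − (9/7)| < ϵ whenever n > (79/49)/ϵ.
Take K = (79/49)/ϵ. If n > K then |(9n - 10)/(7n + 1) − (9/7)| ≤ (79/49)/n < ϵ.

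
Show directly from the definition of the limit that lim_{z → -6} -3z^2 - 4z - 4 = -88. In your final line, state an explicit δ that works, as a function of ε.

Fix ε > 0. We want δ > 0 such that 0 < |z + 6| < δ implies |(-3z^2 - 4z - 4) + 88| < ε.
(-3z^2 - 4z - 4) + 88 = -3z^2 - 4z + 84 = (z + 6)(-3z + 14).
So |(-3z^2 - 4z - 4) + 88| = |z + 6|·|-3z + 14|.
Require δ ≤ 1. Then |z + 6| < 1 gives |z| < 7, and by the triangle inequality |-3z + 14| ≤ 3·7 + 14 = 35.
Hence |(-3z^2 - 4z - 4) + 88| ≤ 35|z + 6| < ε provided |z + 6| < ε/35.
Take δ = min(1, ε/35). Then 0 < |z + 6| < δ gives both |z + 6| < 1 and |z + 6| < ε/35, so |(-3z^2 - 4z - 4) + 88| < ε.

δ = min(1, ε/35)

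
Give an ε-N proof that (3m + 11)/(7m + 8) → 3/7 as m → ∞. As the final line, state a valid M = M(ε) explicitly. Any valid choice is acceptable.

Let ε > 0 be given. For m ≥ 1, |(3m + 11)/(7m + 8) − (3/7)| = |53|/(7(7m + 8)) = 53/(7(7m + 8)).
Since 7m + 8 ≥ 7m for m ≥ 1, this is ≤ 53/(7·7m) = (53/49)/m.
So |(3m + 11)/(7m + 8) − (3/7)| < ε whenever m > (53/49)/ε.
Take M = (53/49)/ε. If m > M then |(3m + 11)/(7m + 8) − (3/7)| ≤ (53/49)/m < ε.

M = (53/49)/ε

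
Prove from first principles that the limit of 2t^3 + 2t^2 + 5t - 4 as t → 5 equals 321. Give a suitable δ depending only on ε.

Let ε > 0. We want δ > 0 such that 0 < |t − 5| < δ implies |(2t^3 + 2t^2 + 5t - 4) − 321| < ε.
(2t^3 + 2t^2 + 5t - 4) − 321 = 2t^3 + 2t^2 + 5t - 325 = (t − 5)(2t^2 + 12t + 65).
So |(2t^3 + 2t^2 + 5t - 4) − 321| = |t − 5|·|2t^2 + 12t + 65|.
Assume first that |t − 5| < 1, so |t| < 6. Then |2t^2 + 12t + 65| ≤ 2·6^2 + 12·6 + 65 = 209.
Hence |(2t^3 + 2t^2 + 5t - 4) − 321| ≤ 209|t − 5| < ε provided |t − 5| < ε/209.
Choosing δ = min(1, ε/209) ensures both conditions, hence |(2t^3 + 2t^2 + 5t - 4) − 321| < ε.

δ = min(1, ε/209)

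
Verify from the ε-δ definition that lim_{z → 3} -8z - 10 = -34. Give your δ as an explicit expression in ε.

Fix ε > 0. We need δ > 0 so that 0 < |z − 3| < δ implies |(-8z - 10) + 34| < ε.
|(-8z - 10) + 34| = |-8z + 24| = 8|z − 3|.
So 8|z − 3| < ε exactly when |z − 3| < ε/8.
Take δ = ε/8. If 0 < |z − 3| < δ then |(-8z - 10) + 34| = 8|z − 3| < 8·(ε/8) = ε.

δ = ε/8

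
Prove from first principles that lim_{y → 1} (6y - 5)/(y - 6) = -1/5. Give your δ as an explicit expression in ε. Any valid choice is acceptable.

Let ε > 0 be given. We want δ > 0 with 0 < |y − 1| < δ ⇒ |(6y - 5)/(y - 6) + 1/5| < ε.
Combining over a common denominator, (6y - 5)/(y - 6) + 1/5 = [(6y - 5)·(-5) − 1·(y - 6)] / [(-5)·(y - 6)] = -31(y − 1) / ((-5)(y - 6)).
So |(6y - 5)/(y - 6) + 1/5| = 31|y − 1| / (5·|y − 6|).
Restrict δ ≤ 5/2. Then |y − 1| < 5/2 gives |y − 6| = |(y − 1) + (-5)| ≥ 5 − 5/2 = 5/2.
Hence |(6y - 5)/(y - 6) + 1/5| < 31|y − 1|/(5·(5/2)) = (62/25)|y − 1|, which is < ε once |y − 1| < (25/62)ε.
Take δ = min(5/2, (25/62)ε). Then 0 < |y − 1| < δ forces both bounds, so |(6y - 5)/(y - 6) + 1/5| < ε.

δ = min(5/2, (25/62)ε)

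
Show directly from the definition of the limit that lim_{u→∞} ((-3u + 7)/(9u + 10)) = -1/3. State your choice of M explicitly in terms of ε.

Let ε > 0 be given. We seek M > 0 such that u > M implies |(-3u + 7)/(9u + 10) + 1/3| < ε.
(-3u + 7)/(9u + 10) + 1/3 = (9(-3u + 7) − (-3)(9u + 10)) / (9(9u + 10)) = 93/(9(9u + 10)).
For u > 0 we have 9u + 10 > 9u, so |(-3u + 7)/(9u + 10) + 1/3| = 93/(9(9u + 10)) < 93/(9·9u) = (31/27)/u.
Thus |(-3u + 7)/(9u + 10) + 1/3| < ε whenever u > (31/27)/ε.
Take M = (31/27)/ε. If u > M then |(-3u + 7)/(9u + 10) + 1/3| < (31/27)/u < ε.

M = (31/27)/ε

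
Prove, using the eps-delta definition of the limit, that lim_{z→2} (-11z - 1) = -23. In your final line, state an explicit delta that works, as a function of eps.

Suppose eps > 0. We need delta > 0 so that 0 < |z − 2| < delta implies |(-11z - 1) + 23| < eps.
|(-11z - 1) + 23| = |-11z + 22| = 11|z − 2|.
So 11|z − 2| < eps exactly when |z − 2| < eps/11.
Choosing delta = eps/11 gives |(-11z - 1) + 23| = 11|z − 2| < eps whenever |z − 2| < delta.

delta = eps/11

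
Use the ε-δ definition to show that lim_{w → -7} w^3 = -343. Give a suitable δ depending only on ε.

δ = min(1, ε/169)

Let ε > 0 be given. We seek δ > 0 with 0 < |w + 7| < δ ⇒ |w^3 + 343| < ε.
Factor: w^3 + 343 = (w + 7)(w^2 - 7w + 49), so |w^3 + 343| = |w + 7|·|w^2 - 7w + 49|.
Restrict δ ≤ 1. Then |w + 7| < 1 gives |w| < 8, so by the triangle inequality |w^2 - 7w + 49| ≤ 8^2 + 7·8 + 49 = 169.
Hence |w^3 + 343| ≤ 169|w + 7|, which is < ε once |w + 7| < ε/169.
Take δ = min(1, ε/169). If 0 < |w + 7| < δ then both bounds hold and |w^3 + 343| ≤ 169|w + 7| < 169·(ε/169) = ε.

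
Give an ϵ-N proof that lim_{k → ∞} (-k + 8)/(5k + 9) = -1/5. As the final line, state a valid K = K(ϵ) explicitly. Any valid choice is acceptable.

K = (49/25)/ϵ

Suppose ϵ > 0. For k ≥ 1, |(-k + 8)/(5k + 9) + 1/5| = |49|/(5(5k + 9)) = 49/(5(5k + 9)).
Since 5k + 9 ≥ 5k for k ≥ 1, this is ≤ 49/(5·5k) = (49/25)/k.
So |(-k + 8)/(5k + 9) + 1/5| < ϵ whenever k > (49/25)/ϵ.
Take K = (49/25)/ϵ. If k > K then |(-k + 8)/(5k + 9) + 1/5| ≤ (49/25)/k < ϵ.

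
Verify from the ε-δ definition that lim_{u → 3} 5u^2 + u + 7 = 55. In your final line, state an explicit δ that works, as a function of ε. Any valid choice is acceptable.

Let ε > 0 be given. We want δ > 0 such that 0 < |u − 3| < δ implies |(5u^2 + u + 7) − 55| < ε.
(5u^2 + u + 7) − 55 = 5u^2 + u - 48 = (u − 3)(5u + 16).
So |(5u^2 + u + 7) − 55| = |u − 3|·|5u + 16|.
Assume first that |u − 3| < 1, so |u| < 4. Then |5u + 16| ≤ 5·4 + 16 = 36.
Hence |(5u^2 + u + 7) − 55| ≤ 36|u − 3| < ε provided |u − 3| < ε/36.
Take δ = min(1, ε/36). Then 0 < |u − 3| < δ gives both |u − 3| < 1 and |u − 3| < ε/36, so |(5u^2 + u + 7) − 55| < ε.

δ = min(1, ε/36)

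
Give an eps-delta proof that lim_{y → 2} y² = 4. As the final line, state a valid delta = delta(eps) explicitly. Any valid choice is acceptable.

Let eps > 0 be given. We seek delta > 0 with 0 < |y − 2| < delta ⇒ |y² − 4| < eps.
Factor: y² − 4 = (y − 2)(y + 2), so |y² − 4| = |y − 2|·|y + 2|.
Impose delta ≤ 2 so that |y| < 4; then |y + 2| ≤ 6.
Hence |y² − 4| ≤ 6|y − 2|, which is < eps once |y − 2| < eps/6.
Take delta = min(2, eps/6). If 0 < |y − 2| < delta then both bounds hold and |y² − 4| ≤ 6|y − 2| < 6·(eps/6) = eps.

delta = min(2, eps/6)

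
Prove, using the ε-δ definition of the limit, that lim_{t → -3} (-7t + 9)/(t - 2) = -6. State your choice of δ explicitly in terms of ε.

Fix ε > 0. We want δ > 0 with 0 < |t + 3| < δ ⇒ |(-7t + 9)/(t - 2) + 6| < ε.
Combining over a common denominator, (-7t + 9)/(t - 2) + 6 = [(-7t + 9)·(-5) − 30·(t - 2)] / [(-5)·(t - 2)] = 5(t + 3) / ((-5)(t - 2)).
So |(-7t + 9)/(t - 2) + 6| = 5|t + 3| / (5·|t − 2|).
Require δ ≤ 5/2, so |t − 2| ≥ |-5| − |t + 3| > 5 − 5/2 = 5/2.
Hence |(-7t + 9)/(t - 2) + 6| < 5|t + 3|/(5·(5/2)) = (2/5)|t + 3|, which is < ε once |t + 3| < (5/2)ε.
Take δ = min(5/2, (5/2)ε). Then 0 < |t + 3| < δ forces both bounds, so |(-7t + 9)/(t - 2) + 6| < ε.

δ = min(5/2, (5/2)ε)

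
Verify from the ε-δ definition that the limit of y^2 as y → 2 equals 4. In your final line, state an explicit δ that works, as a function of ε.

δ = min(2, ε/6)

Suppose ε > 0. We seek δ > 0 with 0 < |y − 2| < δ ⇒ |y^2 − 4| < ε.
Factor: y^2 − 4 = (y − 2)(y + 2), so |y^2 − 4| = |y − 2|·|y + 2|.
Impose δ ≤ 2 so that |y| < 4; then |y + 2| ≤ 6.
Hence |y^2 − 4| ≤ 6|y − 2|, which is < ε once |y − 2| < ε/6.
Take δ = min(2, ε/6). If 0 < |y − 2| < δ then both bounds hold and |y^2 − 4| ≤ 6|y − 2| < 6·(ε/6) = ε.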